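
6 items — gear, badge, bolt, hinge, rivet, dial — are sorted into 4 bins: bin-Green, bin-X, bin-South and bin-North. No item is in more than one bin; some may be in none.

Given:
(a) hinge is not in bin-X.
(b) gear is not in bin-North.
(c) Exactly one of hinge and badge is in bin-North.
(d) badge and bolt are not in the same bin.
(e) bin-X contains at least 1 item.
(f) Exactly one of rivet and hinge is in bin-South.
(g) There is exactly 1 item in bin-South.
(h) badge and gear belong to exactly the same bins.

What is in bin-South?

From (a): hinge ∉ bin-X.
From (b): gear ∉ bin-North.
(h): badge matches gear: badge ∉ bin-North.
(c) (exactly one): hinge ∈ bin-North.
(f) (exactly one): rivet ∈ bin-South.
(g): bin-South already has 1, so the rest are out.

bin-South = {rivet}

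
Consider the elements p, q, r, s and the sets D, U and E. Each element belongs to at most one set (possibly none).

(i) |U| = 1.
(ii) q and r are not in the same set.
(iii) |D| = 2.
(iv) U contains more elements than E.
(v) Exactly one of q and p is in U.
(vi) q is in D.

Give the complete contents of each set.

From (vi): q ∈ D.
(ii): r ∉ D.
(v) (exactly one): p ∈ U.
(i): U already has 1, so the rest are out.
(iii): only 2 candidates remain for D, so all are in.
Suppose r ∈ E: no assignment then satisfies all the clues, so r ∉ E.

D = {q, s}; U = {p}; E = {}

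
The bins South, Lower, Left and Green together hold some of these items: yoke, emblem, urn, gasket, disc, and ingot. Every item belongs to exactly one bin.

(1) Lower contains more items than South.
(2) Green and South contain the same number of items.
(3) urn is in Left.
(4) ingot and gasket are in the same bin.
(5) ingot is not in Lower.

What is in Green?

Green = {}

From (3): urn ∈ Left.
From (5): ingot ∉ Lower.
(4): gasket matches ingot: gasket ∉ Lower.
Suppose yoke ∈ Green: no assignment then satisfies all the clues, so yoke ∉ Green.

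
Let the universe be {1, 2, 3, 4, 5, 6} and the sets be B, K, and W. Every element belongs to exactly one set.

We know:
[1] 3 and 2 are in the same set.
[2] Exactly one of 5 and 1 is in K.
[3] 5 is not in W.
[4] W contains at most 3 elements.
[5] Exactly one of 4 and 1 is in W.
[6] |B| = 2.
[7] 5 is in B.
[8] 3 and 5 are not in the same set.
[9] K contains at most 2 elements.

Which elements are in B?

From (3): 5 ∉ W.
From (7): 5 ∈ B.
(2) (exactly one): 1 ∈ K.
(5) (exactly one): 4 ∈ W.
(8): 3 ∉ B.
(1): 2 matches 3: 2 ∉ B.
(6): only 2 candidates remain for B, so all are in.

B = {5, 6}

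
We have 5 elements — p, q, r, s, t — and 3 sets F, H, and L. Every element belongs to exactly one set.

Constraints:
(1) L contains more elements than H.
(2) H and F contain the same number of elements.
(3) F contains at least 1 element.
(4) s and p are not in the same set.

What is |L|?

3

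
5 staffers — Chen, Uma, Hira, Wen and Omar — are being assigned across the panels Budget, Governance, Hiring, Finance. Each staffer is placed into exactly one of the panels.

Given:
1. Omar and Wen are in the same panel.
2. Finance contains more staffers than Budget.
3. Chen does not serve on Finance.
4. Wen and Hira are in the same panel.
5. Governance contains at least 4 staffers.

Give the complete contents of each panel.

Budget = {}; Governance = {Chen, Hira, Omar, Wen}; Hiring = {}; Finance = {Uma}

From (3): Chen ∉ Finance.
Suppose Chen ∈ Budget: no assignment then satisfies all the clues, so Chen ∉ Budget.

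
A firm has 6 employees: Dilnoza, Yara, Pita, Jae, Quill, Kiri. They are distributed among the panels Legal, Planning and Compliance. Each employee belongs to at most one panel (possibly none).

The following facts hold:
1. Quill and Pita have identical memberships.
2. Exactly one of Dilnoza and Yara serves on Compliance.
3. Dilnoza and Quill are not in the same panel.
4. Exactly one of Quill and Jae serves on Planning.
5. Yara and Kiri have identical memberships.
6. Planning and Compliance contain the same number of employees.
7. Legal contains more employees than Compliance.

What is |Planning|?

1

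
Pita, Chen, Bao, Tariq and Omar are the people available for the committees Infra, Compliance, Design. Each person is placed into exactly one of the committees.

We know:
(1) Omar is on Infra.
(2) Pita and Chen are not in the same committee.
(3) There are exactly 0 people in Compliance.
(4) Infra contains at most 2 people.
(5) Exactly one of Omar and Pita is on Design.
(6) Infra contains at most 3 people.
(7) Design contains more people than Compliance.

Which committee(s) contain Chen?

From (1): Omar ∈ Infra.
(3): Compliance already has 0, so the rest are out.
(5) (exactly one): Pita ∈ Design.
(2): Chen ∉ Design.
Only one committee left: Chen ∈ Infra.
(4): Infra already has 2, so the rest are out.
Only one committee left: Bao ∈ Design.
Only one committee left: Tariq ∈ Design.

Chen: Infra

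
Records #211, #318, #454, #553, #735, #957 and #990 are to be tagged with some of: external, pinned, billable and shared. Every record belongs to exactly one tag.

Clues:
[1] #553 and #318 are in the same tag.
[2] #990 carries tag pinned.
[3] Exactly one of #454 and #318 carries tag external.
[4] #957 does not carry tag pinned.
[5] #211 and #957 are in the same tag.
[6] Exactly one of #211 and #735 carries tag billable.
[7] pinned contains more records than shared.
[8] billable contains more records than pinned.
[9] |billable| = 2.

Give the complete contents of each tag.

external = {#211, #318, #553, #957}; pinned = {#990}; billable = {#454, #735}; shared = {}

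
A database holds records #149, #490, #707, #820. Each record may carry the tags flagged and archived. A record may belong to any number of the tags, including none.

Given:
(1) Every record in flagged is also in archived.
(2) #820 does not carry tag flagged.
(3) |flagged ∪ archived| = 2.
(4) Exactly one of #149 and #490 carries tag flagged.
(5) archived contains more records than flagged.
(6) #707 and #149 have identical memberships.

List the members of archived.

archived = {#490, #820}

From (2): #820 ∉ flagged.
Suppose #149 ∈ archived: no assignment then satisfies all the clues, so #149 ∉ archived.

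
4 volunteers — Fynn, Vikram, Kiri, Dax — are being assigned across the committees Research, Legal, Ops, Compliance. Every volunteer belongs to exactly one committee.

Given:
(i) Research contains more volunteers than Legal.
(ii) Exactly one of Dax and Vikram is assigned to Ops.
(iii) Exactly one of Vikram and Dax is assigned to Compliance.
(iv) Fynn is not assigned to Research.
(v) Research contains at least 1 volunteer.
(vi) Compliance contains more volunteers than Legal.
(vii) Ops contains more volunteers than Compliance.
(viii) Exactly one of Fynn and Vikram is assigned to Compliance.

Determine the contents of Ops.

Ops = {Dax, Fynn}

From (iv): Fynn ∉ Research.
Suppose Fynn ∉ Ops: no assignment then satisfies all the clues, so Fynn ∈ Ops.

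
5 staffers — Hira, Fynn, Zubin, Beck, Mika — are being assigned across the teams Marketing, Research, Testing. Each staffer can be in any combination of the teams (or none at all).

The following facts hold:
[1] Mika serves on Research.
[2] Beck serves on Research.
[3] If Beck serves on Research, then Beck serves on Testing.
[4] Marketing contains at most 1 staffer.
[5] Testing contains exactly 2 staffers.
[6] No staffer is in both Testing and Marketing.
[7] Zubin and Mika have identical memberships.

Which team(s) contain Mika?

Mika: Research

From (1): Mika ∈ Research.
From (2): Beck ∈ Research.
(3): Beck ∈ Testing.
(6) (disjoint): Beck ∉ Marketing.
(7): Zubin matches Mika: Zubin ∈ Research.
Suppose Mika ∈ Marketing: no assignment then satisfies all the clues, so Mika ∉ Marketing.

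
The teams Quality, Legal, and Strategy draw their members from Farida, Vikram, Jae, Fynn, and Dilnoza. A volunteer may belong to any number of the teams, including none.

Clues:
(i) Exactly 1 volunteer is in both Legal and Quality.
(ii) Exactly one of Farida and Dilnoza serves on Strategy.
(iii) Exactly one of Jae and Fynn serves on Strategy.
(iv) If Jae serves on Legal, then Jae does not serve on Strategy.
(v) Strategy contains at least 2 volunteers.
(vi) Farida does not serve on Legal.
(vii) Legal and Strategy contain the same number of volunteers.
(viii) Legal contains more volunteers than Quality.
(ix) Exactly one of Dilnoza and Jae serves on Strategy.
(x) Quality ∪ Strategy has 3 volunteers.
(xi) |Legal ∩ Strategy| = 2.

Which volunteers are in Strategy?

Strategy = {Dilnoza, Fynn, Vikram}

From (vi): Farida ∉ Legal.
Suppose Farida ∈ Strategy: no assignment then satisfies all the clues, so Farida ∉ Strategy.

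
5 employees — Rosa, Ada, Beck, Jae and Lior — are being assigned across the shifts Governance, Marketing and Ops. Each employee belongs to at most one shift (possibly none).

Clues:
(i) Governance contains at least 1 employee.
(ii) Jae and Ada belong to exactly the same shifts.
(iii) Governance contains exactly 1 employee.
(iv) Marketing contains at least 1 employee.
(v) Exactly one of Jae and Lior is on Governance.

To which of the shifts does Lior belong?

Lior: Governance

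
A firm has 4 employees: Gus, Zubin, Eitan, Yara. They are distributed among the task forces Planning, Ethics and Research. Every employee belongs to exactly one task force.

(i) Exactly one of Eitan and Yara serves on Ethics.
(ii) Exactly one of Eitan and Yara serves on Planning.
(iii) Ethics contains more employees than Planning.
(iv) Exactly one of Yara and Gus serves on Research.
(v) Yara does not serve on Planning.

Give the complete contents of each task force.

Planning = {Eitan}; Ethics = {Yara, Zubin}; Research = {Gus}

From (v): Yara ∉ Planning.
(ii) (exactly one): Eitan ∈ Planning.
(i) (exactly one): Yara ∈ Ethics.
(iv) (exactly one): Gus ∈ Research.
Suppose Zubin ∈ Planning: no assignment then satisfies all the clues, so Zubin ∉ Planning.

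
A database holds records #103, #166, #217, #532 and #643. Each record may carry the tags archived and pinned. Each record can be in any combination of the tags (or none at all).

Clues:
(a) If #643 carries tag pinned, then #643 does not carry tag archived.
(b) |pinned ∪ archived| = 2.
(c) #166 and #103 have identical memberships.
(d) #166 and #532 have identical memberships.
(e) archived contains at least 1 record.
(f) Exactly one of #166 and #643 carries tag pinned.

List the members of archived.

archived = {#217}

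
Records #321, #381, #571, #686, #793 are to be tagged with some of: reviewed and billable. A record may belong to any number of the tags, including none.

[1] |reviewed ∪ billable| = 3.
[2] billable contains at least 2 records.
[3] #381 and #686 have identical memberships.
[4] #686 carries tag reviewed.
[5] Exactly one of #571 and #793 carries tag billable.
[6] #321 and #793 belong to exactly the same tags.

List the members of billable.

billable = {#381, #571, #686}

From (4): #686 ∈ reviewed.
(3): #381 matches #686: #381 ∈ reviewed.
Suppose #321 ∈ billable: no assignment then satisfies all the clues, so #321 ∉ billable.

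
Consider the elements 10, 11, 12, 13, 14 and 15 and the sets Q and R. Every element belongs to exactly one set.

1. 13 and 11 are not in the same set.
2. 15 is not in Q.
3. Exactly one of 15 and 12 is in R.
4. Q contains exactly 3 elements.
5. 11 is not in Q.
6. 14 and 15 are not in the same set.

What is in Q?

From (2): 15 ∉ Q.
From (5): 11 ∉ Q.
Only one set left: 11 ∈ R.
Only one set left: 15 ∈ R.
(1): 13 ∉ R.
(3) (exactly one): 12 ∉ R.
(6): 14 ∉ R.
Only one set left: 12 ∈ Q.
Only one set left: 13 ∈ Q.
Only one set left: 14 ∈ Q.
(4): Q already has 3, so the rest are out.
Only one set left: 10 ∈ R.

Q = {12, 13, 14}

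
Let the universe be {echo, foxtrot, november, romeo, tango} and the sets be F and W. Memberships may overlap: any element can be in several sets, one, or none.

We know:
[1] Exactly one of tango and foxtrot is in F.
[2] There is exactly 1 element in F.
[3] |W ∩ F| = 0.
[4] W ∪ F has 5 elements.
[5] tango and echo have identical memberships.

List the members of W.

W = {echo, november, romeo, tango}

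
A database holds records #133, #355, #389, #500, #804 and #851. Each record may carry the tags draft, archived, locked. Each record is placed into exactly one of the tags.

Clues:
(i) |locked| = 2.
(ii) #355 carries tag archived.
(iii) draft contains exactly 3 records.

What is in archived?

archived = {#355}

From (ii): #355 ∈ archived.
Suppose #133 ∈ archived: no assignment then satisfies all the clues, so #133 ∉ archived.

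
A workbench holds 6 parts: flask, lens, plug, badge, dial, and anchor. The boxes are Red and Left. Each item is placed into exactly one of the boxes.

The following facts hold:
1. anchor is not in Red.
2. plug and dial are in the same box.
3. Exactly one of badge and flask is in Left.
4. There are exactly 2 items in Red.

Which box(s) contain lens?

From (1): anchor ∉ Red.
Only one box left: anchor ∈ Left.
Suppose lens ∉ Red: no assignment then satisfies all the clues, so lens ∈ Red.

lens: Red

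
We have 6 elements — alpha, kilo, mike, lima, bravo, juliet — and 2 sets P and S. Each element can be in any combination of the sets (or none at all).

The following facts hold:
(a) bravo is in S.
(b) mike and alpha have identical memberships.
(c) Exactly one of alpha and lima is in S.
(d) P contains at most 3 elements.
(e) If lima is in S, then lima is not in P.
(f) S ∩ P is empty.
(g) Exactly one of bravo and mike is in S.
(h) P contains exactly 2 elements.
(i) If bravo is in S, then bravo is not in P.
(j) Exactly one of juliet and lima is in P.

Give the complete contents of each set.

From (a): bravo ∈ S.
(f) (disjoint): bravo ∉ P.
(g) (exactly one): mike ∉ S.
(b): alpha matches mike: alpha ∉ S.
(c) (exactly one): lima ∈ S.
(e): lima ∉ P.
(j) (exactly one): juliet ∈ P.
(f) (disjoint): juliet ∉ S.
Suppose alpha ∈ P: no assignment then satisfies all the clues, so alpha ∉ P.

P = {juliet, kilo}; S = {bravo, lima}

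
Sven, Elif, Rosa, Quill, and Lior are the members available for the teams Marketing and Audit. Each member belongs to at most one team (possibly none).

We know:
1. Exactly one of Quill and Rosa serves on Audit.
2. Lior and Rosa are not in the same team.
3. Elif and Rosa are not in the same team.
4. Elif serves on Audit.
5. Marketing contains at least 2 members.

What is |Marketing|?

2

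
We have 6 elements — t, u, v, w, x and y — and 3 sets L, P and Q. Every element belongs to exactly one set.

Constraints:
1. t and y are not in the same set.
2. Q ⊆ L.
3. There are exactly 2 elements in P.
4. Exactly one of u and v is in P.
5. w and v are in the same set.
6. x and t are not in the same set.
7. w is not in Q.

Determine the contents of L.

L = {v, w, x, y}

From (7): w ∉ Q.
(5): v matches w: v ∉ Q.
Suppose t ∈ L: no assignment then satisfies all the clues, so t ∉ L.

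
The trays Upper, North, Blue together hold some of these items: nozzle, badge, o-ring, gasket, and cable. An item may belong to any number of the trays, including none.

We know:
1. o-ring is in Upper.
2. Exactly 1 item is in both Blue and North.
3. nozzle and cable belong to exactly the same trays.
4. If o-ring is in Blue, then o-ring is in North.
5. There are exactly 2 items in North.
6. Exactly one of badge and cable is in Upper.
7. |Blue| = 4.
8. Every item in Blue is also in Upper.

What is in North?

From (1): o-ring ∈ Upper.
Suppose nozzle ∈ North: no assignment then satisfies all the clues, so nozzle ∉ North.

North = {badge, o-ring}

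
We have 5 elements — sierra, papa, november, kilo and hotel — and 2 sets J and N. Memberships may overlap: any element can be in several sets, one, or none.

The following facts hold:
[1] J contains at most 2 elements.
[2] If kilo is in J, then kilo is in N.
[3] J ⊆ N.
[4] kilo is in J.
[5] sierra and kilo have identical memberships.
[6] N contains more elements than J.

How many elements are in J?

2

From (4): kilo ∈ J.
(2): kilo ∈ N.
(5): sierra matches kilo: sierra ∈ J.
(5): sierra matches kilo: sierra ∈ N.
(1): J already has 2, so the rest are out.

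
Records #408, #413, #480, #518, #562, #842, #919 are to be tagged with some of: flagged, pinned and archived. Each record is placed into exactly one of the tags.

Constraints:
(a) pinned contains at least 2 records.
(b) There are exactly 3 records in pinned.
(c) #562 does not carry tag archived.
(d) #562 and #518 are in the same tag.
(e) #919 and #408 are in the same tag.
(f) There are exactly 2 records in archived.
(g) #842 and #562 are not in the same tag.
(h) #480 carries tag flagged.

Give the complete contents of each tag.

From (c): #562 ∉ archived.
From (h): #480 ∈ flagged.
(d): #518 matches #562: #518 ∉ archived.
Suppose #408 ∈ flagged: no assignment then satisfies all the clues, so #408 ∉ flagged.

flagged = {#480, #842}; pinned = {#413, #518, #562}; archived = {#408, #919}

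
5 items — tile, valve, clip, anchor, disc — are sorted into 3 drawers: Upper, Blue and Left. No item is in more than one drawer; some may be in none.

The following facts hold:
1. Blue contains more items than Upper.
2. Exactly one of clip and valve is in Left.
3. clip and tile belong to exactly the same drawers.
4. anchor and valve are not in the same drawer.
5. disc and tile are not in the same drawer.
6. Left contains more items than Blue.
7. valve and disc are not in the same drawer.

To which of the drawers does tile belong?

tile: Left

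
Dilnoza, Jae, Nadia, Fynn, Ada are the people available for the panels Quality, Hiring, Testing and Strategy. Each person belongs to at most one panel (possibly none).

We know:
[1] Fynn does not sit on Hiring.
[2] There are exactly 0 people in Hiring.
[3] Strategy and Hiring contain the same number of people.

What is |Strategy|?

0

From (1): Fynn ∉ Hiring.
(2): Hiring already has 0, so the rest are out.
Suppose Dilnoza ∈ Strategy: no assignment then satisfies all the clues, so Dilnoza ∉ Strategy.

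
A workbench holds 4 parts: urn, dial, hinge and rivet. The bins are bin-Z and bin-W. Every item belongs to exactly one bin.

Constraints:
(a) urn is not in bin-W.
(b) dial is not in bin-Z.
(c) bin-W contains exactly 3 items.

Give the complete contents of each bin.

From (a): urn ∉ bin-W.
From (b): dial ∉ bin-Z.
(c): only 3 candidates remain for bin-W, so all are in.
Only one bin left: urn ∈ bin-Z.

bin-Z = {urn}; bin-W = {dial, hinge, rivet}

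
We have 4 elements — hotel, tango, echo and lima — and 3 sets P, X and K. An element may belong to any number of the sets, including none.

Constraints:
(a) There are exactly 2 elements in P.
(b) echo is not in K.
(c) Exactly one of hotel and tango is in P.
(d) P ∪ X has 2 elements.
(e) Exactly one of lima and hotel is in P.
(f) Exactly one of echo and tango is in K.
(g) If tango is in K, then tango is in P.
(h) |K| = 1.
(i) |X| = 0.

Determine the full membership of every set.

From (b): echo ∉ K.
(f) (exactly one): tango ∈ K.
(g): tango ∈ P.
(h): K already has 1, so the rest are out.
(i): X already has 0, so the rest are out.
(c) (exactly one): hotel ∉ P.
(e) (exactly one): lima ∈ P.
(a): P already has 2, so the rest are out.

P = {lima, tango}; X = {}; K = {tango}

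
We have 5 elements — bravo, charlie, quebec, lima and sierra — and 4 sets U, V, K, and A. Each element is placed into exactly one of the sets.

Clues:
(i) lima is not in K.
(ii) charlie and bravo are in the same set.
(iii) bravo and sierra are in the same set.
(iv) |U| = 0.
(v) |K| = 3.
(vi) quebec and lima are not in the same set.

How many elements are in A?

1

From (i): lima ∉ K.
(iv): U already has 0, so the rest are out.
Suppose bravo ∈ V: no assignment then satisfies all the clues, so bravo ∉ V.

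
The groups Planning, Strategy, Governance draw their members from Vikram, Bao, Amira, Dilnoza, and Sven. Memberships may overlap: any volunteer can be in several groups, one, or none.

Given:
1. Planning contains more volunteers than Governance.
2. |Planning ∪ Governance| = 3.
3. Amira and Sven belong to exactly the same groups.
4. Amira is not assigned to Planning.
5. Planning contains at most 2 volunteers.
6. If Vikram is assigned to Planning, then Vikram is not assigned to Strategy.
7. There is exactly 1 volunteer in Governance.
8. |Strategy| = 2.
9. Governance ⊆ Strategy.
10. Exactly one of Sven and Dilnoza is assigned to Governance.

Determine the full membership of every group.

Planning = {Bao, Vikram}; Strategy = {Bao, Dilnoza}; Governance = {Dilnoza}

From (4): Amira ∉ Planning.
(3): Sven matches Amira: Sven ∉ Planning.
Suppose Vikram ∉ Planning: no assignment then satisfies all the clues, so Vikram ∈ Planning.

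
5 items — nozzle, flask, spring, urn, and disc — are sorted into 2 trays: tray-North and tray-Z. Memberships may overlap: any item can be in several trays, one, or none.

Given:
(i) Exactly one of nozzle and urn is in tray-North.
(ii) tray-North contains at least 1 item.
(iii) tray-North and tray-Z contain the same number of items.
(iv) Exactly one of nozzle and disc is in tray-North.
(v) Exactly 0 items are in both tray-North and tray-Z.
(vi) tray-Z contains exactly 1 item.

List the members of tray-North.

tray-North = {nozzle}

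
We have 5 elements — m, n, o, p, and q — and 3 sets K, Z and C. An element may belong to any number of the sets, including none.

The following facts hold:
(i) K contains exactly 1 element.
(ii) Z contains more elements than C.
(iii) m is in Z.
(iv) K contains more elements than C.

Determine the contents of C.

C = {}

From (iii): m ∈ Z.
Suppose m ∈ C: no assignment then satisfies all the clues, so m ∉ C.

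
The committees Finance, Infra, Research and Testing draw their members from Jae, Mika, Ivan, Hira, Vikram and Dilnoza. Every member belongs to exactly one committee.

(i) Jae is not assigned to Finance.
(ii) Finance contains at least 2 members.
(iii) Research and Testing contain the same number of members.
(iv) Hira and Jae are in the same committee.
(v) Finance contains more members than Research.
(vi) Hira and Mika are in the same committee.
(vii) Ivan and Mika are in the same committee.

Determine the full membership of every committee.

Finance = {Dilnoza, Vikram}; Infra = {Hira, Ivan, Jae, Mika}; Research = {}; Testing = {}

From (i): Jae ∉ Finance.
(iv): Hira matches Jae: Hira ∉ Finance.
(vi): Mika matches Hira: Mika ∉ Finance.
(vii): Ivan matches Mika: Ivan ∉ Finance.
(ii): only 2 candidates remain for Finance, so all are in.
Suppose Jae ∉ Infra: no assignment then satisfies all the clues, so Jae ∈ Infra.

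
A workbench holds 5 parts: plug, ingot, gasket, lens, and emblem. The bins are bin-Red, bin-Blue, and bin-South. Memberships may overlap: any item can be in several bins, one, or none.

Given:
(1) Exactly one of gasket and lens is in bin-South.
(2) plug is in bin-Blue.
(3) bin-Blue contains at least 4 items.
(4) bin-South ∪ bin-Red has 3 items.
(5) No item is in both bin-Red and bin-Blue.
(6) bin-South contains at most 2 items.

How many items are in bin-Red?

From (2): plug ∈ bin-Blue.
(5) (disjoint): plug ∉ bin-Red.

1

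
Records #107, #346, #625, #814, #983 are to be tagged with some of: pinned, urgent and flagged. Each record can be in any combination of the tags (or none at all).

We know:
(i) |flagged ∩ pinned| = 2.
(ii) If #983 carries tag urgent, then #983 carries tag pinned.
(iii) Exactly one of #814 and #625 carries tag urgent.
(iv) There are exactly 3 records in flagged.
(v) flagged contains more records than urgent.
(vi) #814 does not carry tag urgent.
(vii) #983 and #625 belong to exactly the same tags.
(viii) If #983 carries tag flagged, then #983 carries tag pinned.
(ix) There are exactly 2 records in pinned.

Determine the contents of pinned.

pinned = {#625, #983}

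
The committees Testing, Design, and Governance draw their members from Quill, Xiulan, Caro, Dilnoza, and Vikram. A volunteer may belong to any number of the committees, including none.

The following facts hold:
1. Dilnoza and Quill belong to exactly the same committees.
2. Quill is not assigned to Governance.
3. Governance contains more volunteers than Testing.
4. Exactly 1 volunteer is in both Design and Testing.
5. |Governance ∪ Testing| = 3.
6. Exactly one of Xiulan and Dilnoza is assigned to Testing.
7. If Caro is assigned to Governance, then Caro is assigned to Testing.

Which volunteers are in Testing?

Testing = {Caro, Xiulan}

From (2): Quill ∉ Governance.
(1): Dilnoza matches Quill: Dilnoza ∉ Governance.
Suppose Quill ∈ Testing: no assignment then satisfies all the clues, so Quill ∉ Testing.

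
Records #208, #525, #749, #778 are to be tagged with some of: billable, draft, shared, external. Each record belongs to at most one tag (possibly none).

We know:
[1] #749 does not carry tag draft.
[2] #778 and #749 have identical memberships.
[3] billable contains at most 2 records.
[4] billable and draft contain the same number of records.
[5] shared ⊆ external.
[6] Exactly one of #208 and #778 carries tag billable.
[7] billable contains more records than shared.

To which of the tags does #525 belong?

#525: draft

From (1): #749 ∉ draft.
(2): #778 matches #749: #778 ∉ draft.
Suppose #525 ∈ billable: no assignment then satisfies all the clues, so #525 ∉ billable.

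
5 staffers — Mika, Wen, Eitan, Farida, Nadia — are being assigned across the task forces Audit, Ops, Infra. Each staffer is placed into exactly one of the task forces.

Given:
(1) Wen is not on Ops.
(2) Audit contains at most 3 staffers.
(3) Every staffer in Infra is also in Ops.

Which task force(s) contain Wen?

Wen: Audit

From (1): Wen ∉ Ops.
(3) contrapositive: Wen ∉ Infra.
Only one task force left: Wen ∈ Audit.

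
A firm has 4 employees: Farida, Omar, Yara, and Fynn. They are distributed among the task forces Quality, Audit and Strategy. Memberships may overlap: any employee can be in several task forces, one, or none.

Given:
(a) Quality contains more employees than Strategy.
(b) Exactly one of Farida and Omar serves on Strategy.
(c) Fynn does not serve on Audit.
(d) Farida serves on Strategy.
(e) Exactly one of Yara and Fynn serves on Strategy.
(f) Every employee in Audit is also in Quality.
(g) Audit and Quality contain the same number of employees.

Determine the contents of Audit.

Audit = {Farida, Omar, Yara}

From (c): Fynn ∉ Audit.
From (d): Farida ∈ Strategy.
(b) (exactly one): Omar ∉ Strategy.
Suppose Farida ∉ Audit: no assignment then satisfies all the clues, so Farida ∈ Audit.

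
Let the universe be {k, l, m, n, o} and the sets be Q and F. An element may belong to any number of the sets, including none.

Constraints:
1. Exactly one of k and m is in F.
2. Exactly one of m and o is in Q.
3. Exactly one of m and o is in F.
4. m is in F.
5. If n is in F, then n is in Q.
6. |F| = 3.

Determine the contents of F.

F = {l, m, n}

From (4): m ∈ F.
(1) (exactly one): k ∉ F.
(3) (exactly one): o ∉ F.
(6): only 3 candidates remain for F, so all are in.
(5): n ∈ Q.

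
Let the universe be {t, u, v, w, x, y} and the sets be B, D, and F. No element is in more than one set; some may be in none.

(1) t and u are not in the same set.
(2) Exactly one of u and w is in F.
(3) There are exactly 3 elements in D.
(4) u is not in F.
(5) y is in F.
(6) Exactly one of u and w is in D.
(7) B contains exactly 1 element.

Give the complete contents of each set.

B = {t}; D = {u, v, x}; F = {w, y}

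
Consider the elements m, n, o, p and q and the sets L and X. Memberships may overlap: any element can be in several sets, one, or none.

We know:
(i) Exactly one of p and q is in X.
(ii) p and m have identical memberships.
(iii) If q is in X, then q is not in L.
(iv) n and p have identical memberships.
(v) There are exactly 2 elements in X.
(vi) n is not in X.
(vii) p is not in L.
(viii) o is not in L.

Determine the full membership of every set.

From (vi): n ∉ X.
From (vii): p ∉ L.
From (viii): o ∉ L.
(ii): m matches p: m ∉ L.
(iv): n matches p: n ∉ L.
(iv): p matches n: p ∉ X.
(i) (exactly one): q ∈ X.
(ii): m matches p: m ∉ X.
(iii): q ∉ L.
(v): only 2 candidates remain for X, so all are in.

L = {}; X = {o, q}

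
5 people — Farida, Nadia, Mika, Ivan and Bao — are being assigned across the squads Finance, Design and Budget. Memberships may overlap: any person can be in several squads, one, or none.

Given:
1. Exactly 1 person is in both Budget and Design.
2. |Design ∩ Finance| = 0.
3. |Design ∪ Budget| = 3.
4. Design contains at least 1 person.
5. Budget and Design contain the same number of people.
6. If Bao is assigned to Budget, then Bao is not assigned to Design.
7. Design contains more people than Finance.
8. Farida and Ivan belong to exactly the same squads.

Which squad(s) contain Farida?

Farida: none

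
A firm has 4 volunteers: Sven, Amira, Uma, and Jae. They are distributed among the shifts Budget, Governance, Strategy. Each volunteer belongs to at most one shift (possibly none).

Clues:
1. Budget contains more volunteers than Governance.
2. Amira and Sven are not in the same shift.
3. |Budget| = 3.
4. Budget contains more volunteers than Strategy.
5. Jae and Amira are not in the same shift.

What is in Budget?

Budget = {Jae, Sven, Uma}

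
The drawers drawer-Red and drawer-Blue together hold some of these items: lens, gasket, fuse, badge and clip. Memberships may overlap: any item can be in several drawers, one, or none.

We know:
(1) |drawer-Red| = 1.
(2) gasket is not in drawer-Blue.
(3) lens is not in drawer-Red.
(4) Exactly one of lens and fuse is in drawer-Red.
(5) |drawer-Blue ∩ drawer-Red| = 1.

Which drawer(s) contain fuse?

From (2): gasket ∉ drawer-Blue.
From (3): lens ∉ drawer-Red.
(4) (exactly one): fuse ∈ drawer-Red.
(1): drawer-Red already has 1, so the rest are out.
Suppose fuse ∉ drawer-Blue: no assignment then satisfies all the clues, so fuse ∈ drawer-Blue.

fuse: drawer-Blue, drawer-Red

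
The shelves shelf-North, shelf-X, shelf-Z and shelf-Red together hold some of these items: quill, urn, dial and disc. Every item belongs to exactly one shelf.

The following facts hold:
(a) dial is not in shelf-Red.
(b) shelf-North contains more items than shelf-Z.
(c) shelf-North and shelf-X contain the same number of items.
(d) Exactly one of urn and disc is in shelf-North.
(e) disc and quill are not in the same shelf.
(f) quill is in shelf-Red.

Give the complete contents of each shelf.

shelf-North = {disc}; shelf-X = {dial}; shelf-Z = {}; shelf-Red = {quill, urn}

From (a): dial ∉ shelf-Red.
From (f): quill ∈ shelf-Red.
(e): disc ∉ shelf-Red.
Suppose urn ∈ shelf-North: no assignment then satisfies all the clues, so urn ∉ shelf-North.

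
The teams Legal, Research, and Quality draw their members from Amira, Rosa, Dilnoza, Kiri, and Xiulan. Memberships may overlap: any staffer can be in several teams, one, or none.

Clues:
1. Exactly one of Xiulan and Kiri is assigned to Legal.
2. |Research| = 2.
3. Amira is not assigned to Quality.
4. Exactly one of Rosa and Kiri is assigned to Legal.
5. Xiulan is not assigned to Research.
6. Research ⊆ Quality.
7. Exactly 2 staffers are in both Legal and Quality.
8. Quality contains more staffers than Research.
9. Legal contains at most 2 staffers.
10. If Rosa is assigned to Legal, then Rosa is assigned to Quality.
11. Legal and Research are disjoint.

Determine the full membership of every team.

Legal = {Rosa, Xiulan}; Research = {Dilnoza, Kiri}; Quality = {Dilnoza, Kiri, Rosa, Xiulan}

From (3): Amira ∉ Quality.
From (5): Xiulan ∉ Research.
(6) contrapositive: Amira ∉ Research.
Suppose Amira ∈ Legal: no assignment then satisfies all the clues, so Amira ∉ Legal.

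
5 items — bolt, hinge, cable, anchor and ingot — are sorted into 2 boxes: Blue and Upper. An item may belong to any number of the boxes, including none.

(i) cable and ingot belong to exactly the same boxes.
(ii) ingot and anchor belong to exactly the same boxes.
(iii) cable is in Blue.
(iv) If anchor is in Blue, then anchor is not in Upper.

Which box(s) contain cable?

From (iii): cable ∈ Blue.
(i): ingot matches cable: ingot ∈ Blue.
(ii): anchor matches ingot: anchor ∈ Blue.
(iv): anchor ∉ Upper.
(ii): ingot matches anchor: ingot ∉ Upper.
(i): cable matches ingot: cable ∉ Upper.

cable: Blue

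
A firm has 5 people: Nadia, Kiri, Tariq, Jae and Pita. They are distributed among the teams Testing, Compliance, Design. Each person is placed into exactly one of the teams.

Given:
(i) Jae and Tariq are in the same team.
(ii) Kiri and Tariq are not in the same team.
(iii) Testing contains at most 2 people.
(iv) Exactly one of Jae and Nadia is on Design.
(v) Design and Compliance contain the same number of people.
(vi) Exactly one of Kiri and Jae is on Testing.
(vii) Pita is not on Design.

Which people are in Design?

Design = {Jae, Tariq}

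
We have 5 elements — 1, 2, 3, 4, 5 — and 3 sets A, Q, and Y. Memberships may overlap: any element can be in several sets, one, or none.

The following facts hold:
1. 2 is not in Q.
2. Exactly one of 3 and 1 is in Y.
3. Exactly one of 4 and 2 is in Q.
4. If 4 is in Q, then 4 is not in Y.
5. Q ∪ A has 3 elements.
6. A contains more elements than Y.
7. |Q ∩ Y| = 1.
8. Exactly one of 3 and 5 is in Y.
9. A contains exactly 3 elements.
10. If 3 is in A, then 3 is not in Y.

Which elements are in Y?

Y = {1, 5}

From (1): 2 ∉ Q.
(3) (exactly one): 4 ∈ Q.
(4): 4 ∉ Y.
Suppose 1 ∉ Y: no assignment then satisfies all the clues, so 1 ∈ Y.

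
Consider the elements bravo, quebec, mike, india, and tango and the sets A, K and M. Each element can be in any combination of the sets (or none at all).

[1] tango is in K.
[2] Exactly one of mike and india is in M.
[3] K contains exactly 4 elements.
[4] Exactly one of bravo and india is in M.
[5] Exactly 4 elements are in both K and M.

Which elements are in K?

K = {bravo, mike, quebec, tango}

From (1): tango ∈ K.
Suppose bravo ∉ K: no assignment then satisfies all the clues, so bravo ∈ K.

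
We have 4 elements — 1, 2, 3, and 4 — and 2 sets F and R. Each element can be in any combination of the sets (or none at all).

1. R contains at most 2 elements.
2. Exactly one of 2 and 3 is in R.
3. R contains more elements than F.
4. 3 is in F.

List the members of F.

From (4): 3 ∈ F.
Suppose 1 ∈ F: no assignment then satisfies all the clues, so 1 ∉ F.

F = {3}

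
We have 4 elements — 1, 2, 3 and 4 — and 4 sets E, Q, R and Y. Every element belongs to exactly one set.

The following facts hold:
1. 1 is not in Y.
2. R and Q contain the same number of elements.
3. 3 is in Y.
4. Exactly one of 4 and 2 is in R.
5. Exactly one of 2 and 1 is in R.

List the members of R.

R = {2}

From (1): 1 ∉ Y.
From (3): 3 ∈ Y.
Suppose 1 ∈ R: no assignment then satisfies all the clues, so 1 ∉ R.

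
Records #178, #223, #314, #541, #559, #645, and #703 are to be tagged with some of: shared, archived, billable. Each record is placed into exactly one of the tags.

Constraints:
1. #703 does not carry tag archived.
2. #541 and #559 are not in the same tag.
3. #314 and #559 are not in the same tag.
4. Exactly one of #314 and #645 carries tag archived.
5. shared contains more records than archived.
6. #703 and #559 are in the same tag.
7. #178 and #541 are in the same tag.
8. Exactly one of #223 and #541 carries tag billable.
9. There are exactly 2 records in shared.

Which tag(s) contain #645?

#645: billable

From (1): #703 ∉ archived.
(6): #559 matches #703: #559 ∉ archived.
Suppose #645 ∈ shared: no assignment then satisfies all the clues, so #645 ∉ shared.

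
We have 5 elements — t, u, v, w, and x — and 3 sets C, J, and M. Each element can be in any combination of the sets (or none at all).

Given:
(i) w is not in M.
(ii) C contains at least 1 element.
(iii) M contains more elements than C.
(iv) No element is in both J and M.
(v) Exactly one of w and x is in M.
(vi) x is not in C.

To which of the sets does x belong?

x: M

From (i): w ∉ M.
From (vi): x ∉ C.
(v) (exactly one): x ∈ M.
(iv) (disjoint): x ∉ J.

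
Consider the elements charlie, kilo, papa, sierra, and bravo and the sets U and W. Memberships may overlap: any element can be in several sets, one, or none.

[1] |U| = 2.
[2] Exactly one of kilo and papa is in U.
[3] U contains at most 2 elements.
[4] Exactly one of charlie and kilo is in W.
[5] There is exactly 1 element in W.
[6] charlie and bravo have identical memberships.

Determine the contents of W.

W = {kilo}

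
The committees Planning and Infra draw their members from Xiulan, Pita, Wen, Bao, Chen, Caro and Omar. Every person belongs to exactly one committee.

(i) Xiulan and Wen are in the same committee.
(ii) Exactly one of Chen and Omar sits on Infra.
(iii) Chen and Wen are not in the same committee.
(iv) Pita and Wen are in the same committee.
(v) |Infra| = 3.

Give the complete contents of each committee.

Planning = {Omar, Pita, Wen, Xiulan}; Infra = {Bao, Caro, Chen}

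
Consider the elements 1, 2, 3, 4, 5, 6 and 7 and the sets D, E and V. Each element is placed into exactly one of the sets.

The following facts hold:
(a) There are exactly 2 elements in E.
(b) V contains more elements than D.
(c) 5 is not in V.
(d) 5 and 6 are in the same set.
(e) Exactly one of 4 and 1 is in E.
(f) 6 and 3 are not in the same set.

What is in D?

D = {5, 6}

From (c): 5 ∉ V.
(d): 6 matches 5: 6 ∉ V.
Suppose 1 ∈ D: no assignment then satisfies all the clues, so 1 ∉ D.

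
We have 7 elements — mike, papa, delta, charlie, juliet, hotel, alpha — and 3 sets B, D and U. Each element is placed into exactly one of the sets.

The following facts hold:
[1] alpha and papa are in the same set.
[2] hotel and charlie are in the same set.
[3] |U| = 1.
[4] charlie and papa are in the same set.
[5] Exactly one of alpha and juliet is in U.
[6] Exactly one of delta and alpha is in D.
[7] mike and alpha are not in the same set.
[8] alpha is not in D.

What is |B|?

4

From (8): alpha ∉ D.
(1): papa matches alpha: papa ∉ D.
(4): charlie matches papa: charlie ∉ D.
(6) (exactly one): delta ∈ D.
(2): hotel matches charlie: hotel ∉ D.
Suppose mike ∈ B: no assignment then satisfies all the clues, so mike ∉ B.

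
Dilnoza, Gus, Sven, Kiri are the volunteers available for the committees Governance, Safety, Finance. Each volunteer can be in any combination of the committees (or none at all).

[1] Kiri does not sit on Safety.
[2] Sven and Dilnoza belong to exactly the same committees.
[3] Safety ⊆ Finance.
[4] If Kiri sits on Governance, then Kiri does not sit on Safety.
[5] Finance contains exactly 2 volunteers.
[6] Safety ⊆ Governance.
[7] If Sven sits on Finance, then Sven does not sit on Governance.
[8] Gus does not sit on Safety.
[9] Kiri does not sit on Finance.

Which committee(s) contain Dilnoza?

Dilnoza: Finance

From (1): Kiri ∉ Safety.
From (8): Gus ∉ Safety.
From (9): Kiri ∉ Finance.
Suppose Dilnoza ∈ Governance: no assignment then satisfies all the clues, so Dilnoza ∉ Governance.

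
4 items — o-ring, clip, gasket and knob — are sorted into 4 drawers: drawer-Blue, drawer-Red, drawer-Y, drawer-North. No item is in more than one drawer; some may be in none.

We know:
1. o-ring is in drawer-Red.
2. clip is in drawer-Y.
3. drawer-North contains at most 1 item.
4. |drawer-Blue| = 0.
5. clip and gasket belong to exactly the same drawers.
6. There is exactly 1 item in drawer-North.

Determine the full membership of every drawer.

drawer-Blue = {}; drawer-Red = {o-ring}; drawer-Y = {clip, gasket}; drawer-North = {knob}

From (1): o-ring ∈ drawer-Red.
From (2): clip ∈ drawer-Y.
(4): drawer-Blue already has 0, so the rest are out.
(5): gasket matches clip: gasket ∉ drawer-Red.
(5): gasket matches clip: gasket ∈ drawer-Y.
(6): only 1 candidates remain for drawer-North, so all are in.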